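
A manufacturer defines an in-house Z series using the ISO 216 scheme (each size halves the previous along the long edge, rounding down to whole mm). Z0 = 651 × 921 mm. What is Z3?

230 × 325 mm

Z1 = 460 × 651 mm (from Z0 by 1 halving).
Z2: ⌊651/2⌋ × 460 = 325 × 460 mm
Z3: ⌊460/2⌋ × 325 = 230 × 325 mm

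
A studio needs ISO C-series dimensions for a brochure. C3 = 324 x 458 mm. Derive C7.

C4: ⌊458/2⌋ × 324 = 229 × 324 mm
C5: ⌊324/2⌋ × 229 = 162 × 229 mm
C6: ⌊229/2⌋ × 162 = 114 × 162 mm
C7: ⌊162/2⌋ × 114 = 81 × 114 mm

81 × 114 mm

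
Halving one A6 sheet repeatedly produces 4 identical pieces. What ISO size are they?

4 = 2^2, so 2 halving steps.
A6 → A7 → … → A8 after 2 steps.

A8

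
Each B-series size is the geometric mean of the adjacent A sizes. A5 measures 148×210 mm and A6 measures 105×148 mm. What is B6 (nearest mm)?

125 × 176 mm

Short side: √(148 · 105) = √15540 ≈ 124.7 → 125 mm
Long side: √(210 · 148) = √31080 ≈ 176.3 → 176 mm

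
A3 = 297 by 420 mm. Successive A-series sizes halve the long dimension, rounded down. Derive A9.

37 × 52 mm

A4: ⌊420/2⌋ × 297 = 210 × 297 mm
A5: ⌊297/2⌋ × 210 = 148 × 210 mm
A6: ⌊210/2⌋ × 148 = 105 × 148 mm
A7: ⌊148/2⌋ × 105 = 74 × 105 mm
A8: ⌊105/2⌋ × 74 = 52 × 74 mm
A9: ⌊74/2⌋ × 52 = 37 × 52 mm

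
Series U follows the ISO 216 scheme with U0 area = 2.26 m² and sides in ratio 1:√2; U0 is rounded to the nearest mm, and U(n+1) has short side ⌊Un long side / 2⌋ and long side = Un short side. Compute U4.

316 × 447 mm

Let U0's short side be w mm. w · w√2 = 2.26 m² = 2,260,000 mm², so w ≈ 1264.1 mm and w√2 ≈ 1787.8 mm → U0 = 1264 × 1788 mm.
U1: ⌊1788/2⌋ × 1264 = 894 × 1264 mm
U2: ⌊1264/2⌋ × 894 = 632 × 894 mm
U3: ⌊894/2⌋ × 632 = 447 × 632 mm
U4: ⌊632/2⌋ × 447 = 316 × 447 mm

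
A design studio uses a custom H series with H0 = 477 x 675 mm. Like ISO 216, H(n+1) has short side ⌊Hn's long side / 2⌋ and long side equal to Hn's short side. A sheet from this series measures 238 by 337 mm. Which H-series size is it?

H2

H0: 477 × 675 mm
H1: 337 × 477 mm
H2: 238 × 337 mm
H3: 168 × 238 mm
→ matches H2.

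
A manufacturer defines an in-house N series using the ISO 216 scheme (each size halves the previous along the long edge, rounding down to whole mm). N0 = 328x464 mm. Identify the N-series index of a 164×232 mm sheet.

N0: 328 × 464 mm
N1: 232 × 328 mm
N2: 164 × 232 mm
N3: 116 × 164 mm
→ matches N2.

N2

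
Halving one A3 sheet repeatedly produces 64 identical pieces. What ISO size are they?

A9

64 = 2^6, so 6 halving steps.
A3 → A4 → … → A9 after 6 steps.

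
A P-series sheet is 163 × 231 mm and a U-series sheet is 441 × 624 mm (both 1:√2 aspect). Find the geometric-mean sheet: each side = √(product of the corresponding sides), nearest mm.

Short side: √(163 · 441) = √71883 ≈ 268.1 → 268 mm
Long side: √(231 · 624) = √144144 ≈ 379.7 → 380 mm

268 × 380 mm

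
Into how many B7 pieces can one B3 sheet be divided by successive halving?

B3 = 353 × 500 mm; B7 = 88 × 125 mm.
Each halving step doubles the count; 4 steps from B3 to B7.
2^4 = 16.

16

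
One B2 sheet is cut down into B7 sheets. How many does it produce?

32

Each ISO step halves the sheet: 1 × B2 → 2 × B3 → 4 × B4 → 8 × B5 → …
From B2 to B7 is 5 halving steps: 2^5 = 32.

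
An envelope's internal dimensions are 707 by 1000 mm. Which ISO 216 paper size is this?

Aspect ratio 1000/707 ≈ 1.414 — close to the ISO √2 ≈ 1.414.
In the B-series (B0 = 1000 × 1414 mm): B1 = 707 × 1000 mm.

B1 (707 × 1000 mm)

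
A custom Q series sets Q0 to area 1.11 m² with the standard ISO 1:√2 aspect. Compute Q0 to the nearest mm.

Let the short side be w mm. Then w · w√2 = 1.11 m² = 1,110,000 mm².
w² = 1,110,000/√2, so w ≈ 885.9 mm; long side = w√2 ≈ 1252.9 mm.

886 × 1253 mm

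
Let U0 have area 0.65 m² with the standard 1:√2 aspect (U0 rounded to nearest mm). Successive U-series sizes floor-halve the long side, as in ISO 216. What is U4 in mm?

169 × 239 mm

Let U0's short side be w mm. w · w√2 = 0.65 m² = 650,000 mm², so w ≈ 678.0 mm and w√2 ≈ 958.8 mm → U0 = 678 × 959 mm.
U1: ⌊959/2⌋ × 678 = 479 × 678 mm
U2: ⌊678/2⌋ × 479 = 339 × 479 mm
U3: ⌊479/2⌋ × 339 = 239 × 339 mm
U4: ⌊339/2⌋ × 239 = 169 × 239 mm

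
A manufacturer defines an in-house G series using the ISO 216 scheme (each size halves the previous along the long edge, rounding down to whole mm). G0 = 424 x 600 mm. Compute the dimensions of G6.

53 × 75 mm

G1: ⌊600/2⌋ × 424 = 300 × 424 mm
G2: ⌊424/2⌋ × 300 = 212 × 300 mm
G3: ⌊300/2⌋ × 212 = 150 × 212 mm
G4: ⌊212/2⌋ × 150 = 106 × 150 mm
G5: ⌊150/2⌋ × 106 = 75 × 106 mm
G6: ⌊106/2⌋ × 75 = 53 × 75 mm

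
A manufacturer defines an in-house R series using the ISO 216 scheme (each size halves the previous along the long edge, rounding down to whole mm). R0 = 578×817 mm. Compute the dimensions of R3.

R1: ⌊817/2⌋ × 578 = 408 × 578 mm
R2: ⌊578/2⌋ × 408 = 289 × 408 mm
R3: ⌊408/2⌋ × 289 = 204 × 289 mm

204 × 289 mm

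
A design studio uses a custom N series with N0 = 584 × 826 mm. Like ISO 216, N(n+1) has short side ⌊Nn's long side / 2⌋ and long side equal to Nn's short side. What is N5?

103 × 146 mm

N1 = 413 × 584 mm (from N0 by 1 halving).
N2: ⌊584/2⌋ × 413 = 292 × 413 mm
N3: ⌊413/2⌋ × 292 = 206 × 292 mm
N4: ⌊292/2⌋ × 206 = 146 × 206 mm
N5: ⌊206/2⌋ × 146 = 103 × 146 mm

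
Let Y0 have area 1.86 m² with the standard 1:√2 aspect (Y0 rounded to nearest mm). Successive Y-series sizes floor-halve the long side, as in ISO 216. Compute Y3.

405 × 573 mm

Let Y0's short side be w mm. w · w√2 = 1.86 m² = 1,860,000 mm², so w ≈ 1146.8 mm and w√2 ≈ 1621.9 mm → Y0 = 1147 × 1622 mm.
Y1: ⌊1622/2⌋ × 1147 = 811 × 1147 mm
Y2: ⌊1147/2⌋ × 811 = 573 × 811 mm
Y3: ⌊811/2⌋ × 573 = 405 × 573 mm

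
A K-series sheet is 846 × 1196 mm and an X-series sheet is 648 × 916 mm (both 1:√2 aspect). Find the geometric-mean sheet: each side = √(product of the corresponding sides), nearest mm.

740 × 1047 mm

Short side: √(846 · 648) = √548208 ≈ 740.4 → 740 mm
Long side: √(1196 · 916) = √1095536 ≈ 1046.7 → 1047 mm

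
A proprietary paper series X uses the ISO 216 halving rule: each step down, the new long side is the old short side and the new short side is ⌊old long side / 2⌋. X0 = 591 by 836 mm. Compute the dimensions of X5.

104 × 147 mm

X1 = 418 × 591 mm (from X0 by 1 halving).
X2: ⌊591/2⌋ × 418 = 295 × 418 mm
X3: ⌊418/2⌋ × 295 = 209 × 295 mm
X4: ⌊295/2⌋ × 209 = 147 × 209 mm
X5: ⌊209/2⌋ × 147 = 104 × 147 mm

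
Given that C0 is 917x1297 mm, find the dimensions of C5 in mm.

C1: ⌊1297/2⌋ × 917 = 648 × 917 mm
C2: ⌊917/2⌋ × 648 = 458 × 648 mm
C3: ⌊648/2⌋ × 458 = 324 × 458 mm
C4: ⌊458/2⌋ × 324 = 229 × 324 mm
C5: ⌊324/2⌋ × 229 = 162 × 229 mm

162 × 229 mm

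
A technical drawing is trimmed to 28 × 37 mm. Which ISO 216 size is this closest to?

Aspect ratio 37/28 ≈ 1.321 (ISO target is √2 ≈ 1.414).
In the A-series (A0 area = 1 m²): A10 = 26 × 37 mm.
Off by 2 mm total — nearest standard size.

A10 (26 × 37 mm)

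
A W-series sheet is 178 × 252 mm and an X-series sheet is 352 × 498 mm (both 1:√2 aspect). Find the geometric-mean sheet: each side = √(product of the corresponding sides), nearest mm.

250 × 354 mm

Short side: √(178 · 352) = √62656 ≈ 250.3 → 250 mm
Long side: √(252 · 498) = √125496 ≈ 354.3 → 354 mm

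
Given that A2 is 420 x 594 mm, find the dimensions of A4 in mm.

A3: ⌊594/2⌋ × 420 = 297 × 420 mm
A4: ⌊420/2⌋ × 297 = 210 × 297 mm

210 × 297 mm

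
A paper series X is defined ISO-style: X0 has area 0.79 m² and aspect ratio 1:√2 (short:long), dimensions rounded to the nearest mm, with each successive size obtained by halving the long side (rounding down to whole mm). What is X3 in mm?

264 × 373 mm

Let X0's short side be w mm. w · w√2 = 0.79 m² = 790,000 mm², so w ≈ 747.4 mm and w√2 ≈ 1057.0 mm → X0 = 747 × 1057 mm.
X1: ⌊1057/2⌋ × 747 = 528 × 747 mm
X2: ⌊747/2⌋ × 528 = 373 × 528 mm
X3: ⌊528/2⌋ × 373 = 264 × 373 mm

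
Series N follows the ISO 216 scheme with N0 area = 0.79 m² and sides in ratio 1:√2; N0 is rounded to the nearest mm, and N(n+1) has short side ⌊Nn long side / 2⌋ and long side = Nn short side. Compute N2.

Let N0's short side be w mm. w · w√2 = 0.79 m² = 790,000 mm², so w ≈ 747.4 mm and w√2 ≈ 1057.0 mm → N0 = 747 × 1057 mm.
N1: ⌊1057/2⌋ × 747 = 528 × 747 mm
N2: ⌊747/2⌋ × 528 = 373 × 528 mm

373 × 528 mm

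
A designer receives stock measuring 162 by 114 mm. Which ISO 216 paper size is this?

Aspect ratio 162/114 ≈ 1.421 — close to the ISO √2 ≈ 1.414.
In the C-series (envelope sizes, between A and B): C6 = 114 × 162 mm.

C6 (114 × 162 mm)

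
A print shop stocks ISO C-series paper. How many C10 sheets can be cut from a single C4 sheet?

Each ISO step halves the sheet: 1 × C4 → 2 × C5 → 4 × C6 → 8 × C7 → …
From C4 to C10 is 6 halving steps: 2^6 = 64.

64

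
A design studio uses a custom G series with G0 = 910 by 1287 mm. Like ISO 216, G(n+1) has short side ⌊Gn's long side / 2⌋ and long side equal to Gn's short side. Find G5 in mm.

160 × 227 mm

G1: ⌊1287/2⌋ × 910 = 643 × 910 mm
G2: ⌊910/2⌋ × 643 = 455 × 643 mm
G3: ⌊643/2⌋ × 455 = 321 × 455 mm
G4: ⌊455/2⌋ × 321 = 227 × 321 mm
G5: ⌊321/2⌋ × 227 = 160 × 227 mm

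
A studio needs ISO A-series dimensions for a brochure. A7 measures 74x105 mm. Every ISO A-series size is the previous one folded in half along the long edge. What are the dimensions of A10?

26 × 37 mm

A8: ⌊105/2⌋ × 74 = 52 × 74 mm
A9: ⌊74/2⌋ × 52 = 37 × 52 mm
A10: ⌊52/2⌋ × 37 = 26 × 37 mm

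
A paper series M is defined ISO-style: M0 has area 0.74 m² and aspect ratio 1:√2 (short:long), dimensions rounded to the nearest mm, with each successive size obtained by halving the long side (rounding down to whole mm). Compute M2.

Let M0's short side be w mm. w · w√2 = 0.74 m² = 740,000 mm², so w ≈ 723.4 mm and w√2 ≈ 1023.0 mm → M0 = 723 × 1023 mm.
M1: ⌊1023/2⌋ × 723 = 511 × 723 mm
M2: ⌊723/2⌋ × 511 = 361 × 511 mm

361 × 511 mm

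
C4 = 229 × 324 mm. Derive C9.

C5: ⌊324/2⌋ × 229 = 162 × 229 mm
C6: ⌊229/2⌋ × 162 = 114 × 162 mm
C7: ⌊162/2⌋ × 114 = 81 × 114 mm
C8: ⌊114/2⌋ × 81 = 57 × 81 mm
C9: ⌊81/2⌋ × 57 = 40 × 57 mm

40 × 57 mm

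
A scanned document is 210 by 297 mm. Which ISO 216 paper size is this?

A4 (210 × 297 mm)

Aspect ratio 297/210 ≈ 1.414 — close to the ISO √2 ≈ 1.414.
In the A-series (A0 area = 1 m²): A4 = 210 × 297 mm.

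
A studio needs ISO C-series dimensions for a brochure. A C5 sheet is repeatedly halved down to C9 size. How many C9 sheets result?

Each ISO step halves the sheet: 1 × C5 → 2 × C6 → 4 × C7 → 8 × C8 → …
From C5 to C9 is 4 halving steps: 2^4 = 16.

16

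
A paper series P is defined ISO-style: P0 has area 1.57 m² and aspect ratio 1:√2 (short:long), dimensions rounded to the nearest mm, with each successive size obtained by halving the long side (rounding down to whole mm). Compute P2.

527 × 745 mm

Let P0's short side be w mm. w · w√2 = 1.57 m² = 1,570,000 mm², so w ≈ 1053.6 mm and w√2 ≈ 1490.1 mm → P0 = 1054 × 1490 mm.
P1: ⌊1490/2⌋ × 1054 = 745 × 1054 mm
P2: ⌊1054/2⌋ × 745 = 527 × 745 mm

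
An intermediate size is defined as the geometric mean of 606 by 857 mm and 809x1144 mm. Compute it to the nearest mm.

Short side: √(606 · 809) = √490254 ≈ 700.2 → 700 mm
Long side: √(857 · 1144) = √980408 ≈ 990.2 → 990 mm

700 × 990 mm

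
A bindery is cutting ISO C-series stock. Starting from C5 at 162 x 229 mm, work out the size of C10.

C6: ⌊229/2⌋ × 162 = 114 × 162 mm
C7: ⌊162/2⌋ × 114 = 81 × 114 mm
C8: ⌊114/2⌋ × 81 = 57 × 81 mm
C9: ⌊81/2⌋ × 57 = 40 × 57 mm
C10: ⌊57/2⌋ × 40 = 28 × 40 mm

28 × 40 mm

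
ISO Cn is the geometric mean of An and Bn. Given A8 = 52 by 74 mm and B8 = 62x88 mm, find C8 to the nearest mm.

57 × 81 mm

Short side: √(52 · 62) = √3224 ≈ 56.8 → 57 mm
Long side: √(74 · 88) = √6512 ≈ 80.7 → 81 mm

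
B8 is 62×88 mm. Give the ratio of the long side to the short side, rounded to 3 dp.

1.419

88 / 62 = 1.419
ISO 216 targets √2 ≈ 1.414; the +0.005 deviation is from mm rounding.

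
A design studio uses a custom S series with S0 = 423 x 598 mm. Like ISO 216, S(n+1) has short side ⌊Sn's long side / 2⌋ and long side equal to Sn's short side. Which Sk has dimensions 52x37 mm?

S7

S0: 423 × 598 mm
S1: 299 × 423 mm
S2: 211 × 299 mm
S3: 149 × 211 mm
S4: 105 × 149 mm
S5: 74 × 105 mm
S6: 52 × 74 mm
S7: 37 × 52 mm
S8: 26 × 37 mm
→ matches S7.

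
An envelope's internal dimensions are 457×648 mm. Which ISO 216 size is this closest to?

Aspect ratio 648/457 ≈ 1.418 — close to the ISO √2 ≈ 1.414.
In the C-series (envelope sizes, between A and B): C2 = 458 × 648 mm.
Off by 1 mm total — nearest standard size.

C2 (458 × 648 mm)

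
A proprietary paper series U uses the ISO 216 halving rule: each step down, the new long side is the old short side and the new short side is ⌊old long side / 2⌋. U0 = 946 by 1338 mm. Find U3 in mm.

U1: ⌊1338/2⌋ × 946 = 669 × 946 mm
U2: ⌊946/2⌋ × 669 = 473 × 669 mm
U3: ⌊669/2⌋ × 473 = 334 × 473 mm

334 × 473 mm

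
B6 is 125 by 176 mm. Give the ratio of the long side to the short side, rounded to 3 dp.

1.408

176 / 125 = 1.408
ISO 216 targets √2 ≈ 1.414; the -0.006 deviation is from mm rounding.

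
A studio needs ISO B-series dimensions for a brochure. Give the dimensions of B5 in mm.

176 × 250 mm

B0 = 1000 × 1414 mm (B0 has a 1000 mm short side, aspect 1:√2).
B1: ⌊1414/2⌋ × 1000 = 707 × 1000 mm
B2: ⌊1000/2⌋ × 707 = 500 × 707 mm
B3: ⌊707/2⌋ × 500 = 353 × 500 mm
B4: ⌊500/2⌋ × 353 = 250 × 353 mm
B5: ⌊353/2⌋ × 250 = 176 × 250 mm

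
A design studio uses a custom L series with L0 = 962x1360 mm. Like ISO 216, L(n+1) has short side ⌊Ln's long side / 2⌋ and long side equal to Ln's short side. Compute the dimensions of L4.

L1 = 680 × 962 mm (from L0 by 1 halving).
L2: ⌊962/2⌋ × 680 = 481 × 680 mm
L3: ⌊680/2⌋ × 481 = 340 × 481 mm
L4: ⌊481/2⌋ × 340 = 240 × 340 mm

240 × 340 mm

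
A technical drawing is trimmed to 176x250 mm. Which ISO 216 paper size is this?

Aspect ratio 250/176 ≈ 1.420 — close to the ISO √2 ≈ 1.414.
In the B-series (B0 = 1000 × 1414 mm): B5 = 176 × 250 mm.

B5 (176 × 250 mm)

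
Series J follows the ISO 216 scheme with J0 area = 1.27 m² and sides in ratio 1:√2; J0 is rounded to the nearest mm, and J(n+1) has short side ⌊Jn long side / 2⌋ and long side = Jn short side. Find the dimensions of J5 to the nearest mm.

167 × 237 mm

Let J0's short side be w mm. w · w√2 = 1.27 m² = 1,270,000 mm², so w ≈ 947.6 mm and w√2 ≈ 1340.2 mm → J0 = 948 × 1340 mm.
J1: ⌊1340/2⌋ × 948 = 670 × 948 mm
J2: ⌊948/2⌋ × 670 = 474 × 670 mm
J3: ⌊670/2⌋ × 474 = 335 × 474 mm
J4: ⌊474/2⌋ × 335 = 237 × 335 mm
J5: ⌊335/2⌋ × 237 = 167 × 237 mm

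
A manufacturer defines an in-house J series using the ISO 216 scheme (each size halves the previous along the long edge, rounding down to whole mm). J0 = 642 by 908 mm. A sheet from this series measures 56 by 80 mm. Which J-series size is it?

J0: 642 × 908 mm
J1: 454 × 642 mm
J2: 321 × 454 mm
J3: 227 × 321 mm
J4: 160 × 227 mm
J5: 113 × 160 mm
J6: 80 × 113 mm
J7: 56 × 80 mm
J8: 40 × 56 mm
→ matches J7.

J7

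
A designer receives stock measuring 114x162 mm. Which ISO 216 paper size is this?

C6 (114 × 162 mm)

Aspect ratio 162/114 ≈ 1.421 — close to the ISO √2 ≈ 1.414.
In the C-series (envelope sizes, between A and B): C6 = 114 × 162 mm.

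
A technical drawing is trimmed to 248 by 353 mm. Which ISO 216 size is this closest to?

B4 (250 × 353 mm)

Aspect ratio 353/248 ≈ 1.423 — close to the ISO √2 ≈ 1.414.
In the B-series (B0 = 1000 × 1414 mm): B4 = 250 × 353 mm.
Off by 2 mm total — nearest standard size.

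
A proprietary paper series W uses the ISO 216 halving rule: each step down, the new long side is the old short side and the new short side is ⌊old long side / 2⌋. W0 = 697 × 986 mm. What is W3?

246 × 348 mm

W1: ⌊986/2⌋ × 697 = 493 × 697 mm
W2: ⌊697/2⌋ × 493 = 348 × 493 mm
W3: ⌊493/2⌋ × 348 = 246 × 348 mm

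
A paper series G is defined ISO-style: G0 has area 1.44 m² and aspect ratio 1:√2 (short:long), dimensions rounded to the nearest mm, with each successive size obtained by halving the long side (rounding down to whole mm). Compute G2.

504 × 713 mm

Let G0's short side be w mm. w · w√2 = 1.44 m² = 1,440,000 mm², so w ≈ 1009.1 mm and w√2 ≈ 1427.0 mm → G0 = 1009 × 1427 mm.
G1: ⌊1427/2⌋ × 1009 = 713 × 1009 mm
G2: ⌊1009/2⌋ × 713 = 504 × 713 mm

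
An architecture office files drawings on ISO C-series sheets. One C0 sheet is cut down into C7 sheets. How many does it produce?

128

Each ISO step halves the sheet: 1 × C0 → 2 × C1 → 4 × C2 → 8 × C3 → …
From C0 to C7 is 7 halving steps: 2^7 = 128.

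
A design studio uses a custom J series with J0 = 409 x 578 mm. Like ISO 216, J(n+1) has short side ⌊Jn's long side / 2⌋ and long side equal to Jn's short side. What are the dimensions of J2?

204 × 289 mm

J1: ⌊578/2⌋ × 409 = 289 × 409 mm
J2: ⌊409/2⌋ × 289 = 204 × 289 mm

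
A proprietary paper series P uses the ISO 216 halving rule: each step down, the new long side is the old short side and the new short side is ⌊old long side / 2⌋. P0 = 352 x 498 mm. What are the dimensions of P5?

62 × 88 mm

P1: ⌊498/2⌋ × 352 = 249 × 352 mm
P2: ⌊352/2⌋ × 249 = 176 × 249 mm
P3: ⌊249/2⌋ × 176 = 124 × 176 mm
P4: ⌊176/2⌋ × 124 = 88 × 124 mm
P5: ⌊124/2⌋ × 88 = 62 × 88 mm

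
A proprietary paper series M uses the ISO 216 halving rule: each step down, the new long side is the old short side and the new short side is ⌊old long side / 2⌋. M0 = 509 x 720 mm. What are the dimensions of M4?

M1: ⌊720/2⌋ × 509 = 360 × 509 mm
M2: ⌊509/2⌋ × 360 = 254 × 360 mm
M3: ⌊360/2⌋ × 254 = 180 × 254 mm
M4: ⌊254/2⌋ × 180 = 127 × 180 mm

127 × 180 mm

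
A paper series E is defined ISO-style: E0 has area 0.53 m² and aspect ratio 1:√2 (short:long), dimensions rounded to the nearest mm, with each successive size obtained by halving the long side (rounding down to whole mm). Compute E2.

306 × 433 mm

Let E0's short side be w mm. w · w√2 = 0.53 m² = 530,000 mm², so w ≈ 612.2 mm and w√2 ≈ 865.8 mm → E0 = 612 × 866 mm.
E1: ⌊866/2⌋ × 612 = 433 × 612 mm
E2: ⌊612/2⌋ × 433 = 306 × 433 mm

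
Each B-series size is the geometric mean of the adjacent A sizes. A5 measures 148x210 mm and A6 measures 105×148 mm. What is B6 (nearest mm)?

125 × 176 mm

Short side: √(148 · 105) = √15540 ≈ 124.7 → 125 mm
Long side: √(210 · 148) = √31080 ≈ 176.3 → 176 mm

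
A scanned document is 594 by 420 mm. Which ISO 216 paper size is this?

A2 (420 × 594 mm)

Aspect ratio 594/420 ≈ 1.414 — close to the ISO √2 ≈ 1.414.
In the A-series (A0 area = 1 m²): A2 = 420 × 594 mm.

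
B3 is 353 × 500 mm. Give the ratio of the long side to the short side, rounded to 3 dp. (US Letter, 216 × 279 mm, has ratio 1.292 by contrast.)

500 / 353 = 1.416
ISO 216 targets √2 ≈ 1.414; the +0.002 deviation is from mm rounding.

1.416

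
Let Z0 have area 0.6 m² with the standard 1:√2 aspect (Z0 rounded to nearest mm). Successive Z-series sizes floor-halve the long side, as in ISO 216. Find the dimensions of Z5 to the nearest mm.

115 × 162 mm

Let Z0's short side be w mm. w · w√2 = 0.6 m² = 600,000 mm², so w ≈ 651.4 mm and w√2 ≈ 921.2 mm → Z0 = 651 × 921 mm.
Z1: ⌊921/2⌋ × 651 = 460 × 651 mm
Z2: ⌊651/2⌋ × 460 = 325 × 460 mm
Z3: ⌊460/2⌋ × 325 = 230 × 325 mm
Z4: ⌊325/2⌋ × 230 = 162 × 230 mm
Z5: ⌊230/2⌋ × 162 = 115 × 162 mm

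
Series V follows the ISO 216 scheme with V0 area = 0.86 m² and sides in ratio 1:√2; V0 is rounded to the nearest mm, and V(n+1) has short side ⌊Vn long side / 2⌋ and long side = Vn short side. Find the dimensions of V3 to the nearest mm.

Let V0's short side be w mm. w · w√2 = 0.86 m² = 860,000 mm², so w ≈ 779.8 mm and w√2 ≈ 1102.8 mm → V0 = 780 × 1103 mm.
V1: ⌊1103/2⌋ × 780 = 551 × 780 mm
V2: ⌊780/2⌋ × 551 = 390 × 551 mm
V3: ⌊551/2⌋ × 390 = 275 × 390 mm

275 × 390 mm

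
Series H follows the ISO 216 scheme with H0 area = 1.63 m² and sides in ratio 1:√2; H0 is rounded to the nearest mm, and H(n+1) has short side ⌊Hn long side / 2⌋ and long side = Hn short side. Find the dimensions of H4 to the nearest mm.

268 × 379 mm

Let H0's short side be w mm. w · w√2 = 1.63 m² = 1,630,000 mm², so w ≈ 1073.6 mm and w√2 ≈ 1518.3 mm → H0 = 1074 × 1518 mm.
H1: ⌊1518/2⌋ × 1074 = 759 × 1074 mm
H2: ⌊1074/2⌋ × 759 = 537 × 759 mm
H3: ⌊759/2⌋ × 537 = 379 × 537 mm
H4: ⌊537/2⌋ × 379 = 268 × 379 mm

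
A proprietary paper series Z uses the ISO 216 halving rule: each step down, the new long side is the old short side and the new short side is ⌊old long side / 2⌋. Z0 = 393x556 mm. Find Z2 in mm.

196 × 278 mm

Z1: ⌊556/2⌋ × 393 = 278 × 393 mm
Z2: ⌊393/2⌋ × 278 = 196 × 278 mm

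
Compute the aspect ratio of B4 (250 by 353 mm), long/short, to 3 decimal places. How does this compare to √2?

1.412

353 / 250 = 1.412
ISO 216 targets √2 ≈ 1.414; the -0.002 deviation is from mm rounding.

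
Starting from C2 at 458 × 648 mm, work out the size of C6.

C3: ⌊648/2⌋ × 458 = 324 × 458 mm
C4: ⌊458/2⌋ × 324 = 229 × 324 mm
C5: ⌊324/2⌋ × 229 = 162 × 229 mm
C6: ⌊229/2⌋ × 162 = 114 × 162 mm

114 × 162 mm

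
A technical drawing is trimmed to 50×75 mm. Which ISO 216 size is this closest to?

A8 (52 × 74 mm)

Aspect ratio 75/50 ≈ 1.500 (ISO target is √2 ≈ 1.414).
In the A-series (A0 area = 1 m²): A8 = 52 × 74 mm.
Off by 3 mm total — nearest standard size.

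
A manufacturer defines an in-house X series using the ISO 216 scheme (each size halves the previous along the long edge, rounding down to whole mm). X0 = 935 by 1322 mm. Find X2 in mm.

X1: ⌊1322/2⌋ × 935 = 661 × 935 mm
X2: ⌊935/2⌋ × 661 = 467 × 661 mm

467 × 661 mm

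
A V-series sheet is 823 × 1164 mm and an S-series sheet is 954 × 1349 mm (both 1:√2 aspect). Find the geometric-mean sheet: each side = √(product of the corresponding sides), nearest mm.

886 × 1253 mm

Short side: √(823 · 954) = √785142 ≈ 886.1 → 886 mm
Long side: √(1164 · 1349) = √1570236 ≈ 1253.1 → 1253 mm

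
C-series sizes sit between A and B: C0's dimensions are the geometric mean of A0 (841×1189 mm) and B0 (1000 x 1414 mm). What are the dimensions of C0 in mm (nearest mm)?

917 × 1297 mm

Short: √(841 · 1000) = √841000 ≈ 917.1 mm.
Long: √(1189 · 1414) = √1681246 ≈ 1296.6 mm.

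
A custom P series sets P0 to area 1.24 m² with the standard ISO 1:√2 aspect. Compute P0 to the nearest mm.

936 × 1324 mm

Let the short side be w mm. Then w · w√2 = 1.24 m² = 1,240,000 mm².
w² = 1,240,000/√2, so w ≈ 936.4 mm; long side = w√2 ≈ 1324.2 mm.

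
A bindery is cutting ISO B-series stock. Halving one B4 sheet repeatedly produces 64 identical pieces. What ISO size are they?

64 = 2^6, so 6 halving steps.
B4 → B5 → … → B10 after 6 steps.

B10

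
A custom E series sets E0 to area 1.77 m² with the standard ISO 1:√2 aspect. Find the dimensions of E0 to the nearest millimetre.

Let the short side be w mm. Then w · w√2 = 1.77 m² = 1,770,000 mm².
w² = 1,770,000/√2, so w ≈ 1118.7 mm; long side = w√2 ≈ 1582.1 mm.

1119 × 1582 mm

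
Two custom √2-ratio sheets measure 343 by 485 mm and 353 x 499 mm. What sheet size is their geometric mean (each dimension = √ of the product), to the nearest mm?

Short side: √(343 · 353) = √121079 ≈ 348.0 → 348 mm
Long side: √(485 · 499) = √242015 ≈ 492.0 → 492 mm

348 × 492 mm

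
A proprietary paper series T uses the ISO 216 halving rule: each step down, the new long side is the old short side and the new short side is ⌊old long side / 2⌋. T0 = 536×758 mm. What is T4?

134 × 189 mm

T1: ⌊758/2⌋ × 536 = 379 × 536 mm
T2: ⌊536/2⌋ × 379 = 268 × 379 mm
T3: ⌊379/2⌋ × 268 = 189 × 268 mm
T4: ⌊268/2⌋ × 189 = 134 × 189 mm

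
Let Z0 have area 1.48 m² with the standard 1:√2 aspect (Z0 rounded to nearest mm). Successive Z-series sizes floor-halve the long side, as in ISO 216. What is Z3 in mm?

Let Z0's short side be w mm. w · w√2 = 1.48 m² = 1,480,000 mm², so w ≈ 1023.0 mm and w√2 ≈ 1446.7 mm → Z0 = 1023 × 1447 mm.
Z1: ⌊1447/2⌋ × 1023 = 723 × 1023 mm
Z2: ⌊1023/2⌋ × 723 = 511 × 723 mm
Z3: ⌊723/2⌋ × 511 = 361 × 511 mm

361 × 511 mm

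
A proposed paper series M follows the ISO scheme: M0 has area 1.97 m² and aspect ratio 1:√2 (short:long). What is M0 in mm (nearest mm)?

Let the short side be w mm. Then w · w√2 = 1.97 m² = 1,970,000 mm².
w² = 1,970,000/√2, so w ≈ 1180.3 mm; long side = w√2 ≈ 1669.1 mm.

1180 × 1669 mm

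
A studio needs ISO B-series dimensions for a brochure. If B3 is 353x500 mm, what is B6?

125 × 176 mm

B4: ⌊500/2⌋ × 353 = 250 × 353 mm
B5: ⌊353/2⌋ × 250 = 176 × 250 mm
B6: ⌊250/2⌋ × 176 = 125 × 176 mm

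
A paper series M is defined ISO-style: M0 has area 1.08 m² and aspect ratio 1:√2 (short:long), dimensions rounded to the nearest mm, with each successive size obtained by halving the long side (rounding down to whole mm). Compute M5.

154 × 218 mm

Let M0's short side be w mm. w · w√2 = 1.08 m² = 1,080,000 mm², so w ≈ 873.9 mm and w√2 ≈ 1235.9 mm → M0 = 874 × 1236 mm.
M1: ⌊1236/2⌋ × 874 = 618 × 874 mm
M2: ⌊874/2⌋ × 618 = 437 × 618 mm
M3: ⌊618/2⌋ × 437 = 309 × 437 mm
M4: ⌊437/2⌋ × 309 = 218 × 309 mm
M5: ⌊309/2⌋ × 218 = 154 × 218 mm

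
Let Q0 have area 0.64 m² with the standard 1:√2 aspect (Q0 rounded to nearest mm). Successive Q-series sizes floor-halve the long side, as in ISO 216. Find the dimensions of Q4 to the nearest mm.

Let Q0's short side be w mm. w · w√2 = 0.64 m² = 640,000 mm², so w ≈ 672.7 mm and w√2 ≈ 951.4 mm → Q0 = 673 × 951 mm.
Q1: ⌊951/2⌋ × 673 = 475 × 673 mm
Q2: ⌊673/2⌋ × 475 = 336 × 475 mm
Q3: ⌊475/2⌋ × 336 = 237 × 336 mm
Q4: ⌊336/2⌋ × 237 = 168 × 237 mm

168 × 237 mm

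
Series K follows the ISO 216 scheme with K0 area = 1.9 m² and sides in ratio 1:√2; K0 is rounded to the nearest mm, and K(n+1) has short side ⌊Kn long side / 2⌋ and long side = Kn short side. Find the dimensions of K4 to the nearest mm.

289 × 409 mm

Let K0's short side be w mm. w · w√2 = 1.9 m² = 1,900,000 mm², so w ≈ 1159.1 mm and w√2 ≈ 1639.2 mm → K0 = 1159 × 1639 mm.
K1: ⌊1639/2⌋ × 1159 = 819 × 1159 mm
K2: ⌊1159/2⌋ × 819 = 579 × 819 mm
K3: ⌊819/2⌋ × 579 = 409 × 579 mm
K4: ⌊579/2⌋ × 409 = 289 × 409 mm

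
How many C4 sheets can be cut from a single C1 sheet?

C1 = 648 × 917 mm; C4 = 229 × 324 mm.
Each halving step doubles the count; 3 steps from C1 to C4.
2^3 = 8.

8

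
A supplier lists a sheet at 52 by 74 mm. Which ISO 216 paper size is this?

Aspect ratio 74/52 ≈ 1.423 — close to the ISO √2 ≈ 1.414.
In the A-series (A0 area = 1 m²): A8 = 52 × 74 mm.

A8 (52 × 74 mm)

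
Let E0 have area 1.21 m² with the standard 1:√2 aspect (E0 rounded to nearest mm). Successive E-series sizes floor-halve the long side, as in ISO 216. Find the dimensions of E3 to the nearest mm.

Let E0's short side be w mm. w · w√2 = 1.21 m² = 1,210,000 mm², so w ≈ 925.0 mm and w√2 ≈ 1308.1 mm → E0 = 925 × 1308 mm.
E1: ⌊1308/2⌋ × 925 = 654 × 925 mm
E2: ⌊925/2⌋ × 654 = 462 × 654 mm
E3: ⌊654/2⌋ × 462 = 327 × 462 mm

327 × 462 mm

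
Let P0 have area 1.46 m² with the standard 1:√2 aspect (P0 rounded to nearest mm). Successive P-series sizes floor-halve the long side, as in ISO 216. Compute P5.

179 × 254 mm

Let P0's short side be w mm. w · w√2 = 1.46 m² = 1,460,000 mm², so w ≈ 1016.1 mm and w√2 ≈ 1436.9 mm → P0 = 1016 × 1437 mm.
P1: ⌊1437/2⌋ × 1016 = 718 × 1016 mm
P2: ⌊1016/2⌋ × 718 = 508 × 718 mm
P3: ⌊718/2⌋ × 508 = 359 × 508 mm
P4: ⌊508/2⌋ × 359 = 254 × 359 mm
P5: ⌊359/2⌋ × 254 = 179 × 254 mm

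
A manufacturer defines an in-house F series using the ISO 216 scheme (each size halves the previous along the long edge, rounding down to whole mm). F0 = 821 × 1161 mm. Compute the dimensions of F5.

145 × 205 mm

F1: ⌊1161/2⌋ × 821 = 580 × 821 mm
F2: ⌊821/2⌋ × 580 = 410 × 580 mm
F3: ⌊580/2⌋ × 410 = 290 × 410 mm
F4: ⌊410/2⌋ × 290 = 205 × 290 mm
F5: ⌊290/2⌋ × 205 = 145 × 205 mm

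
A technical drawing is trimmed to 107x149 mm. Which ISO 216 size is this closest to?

A6 (105 × 148 mm)

Aspect ratio 149/107 ≈ 1.393 (ISO target is √2 ≈ 1.414).
In the A-series (A0 area = 1 m²): A6 = 105 × 148 mm.
Off by 3 mm total — nearest standard size.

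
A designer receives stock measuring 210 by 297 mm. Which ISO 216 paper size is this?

A4 (210 × 297 mm)

Aspect ratio 297/210 ≈ 1.414 — close to the ISO √2 ≈ 1.414.
In the A-series (A0 area = 1 m²): A4 = 210 × 297 mm.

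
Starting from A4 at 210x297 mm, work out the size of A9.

A5: ⌊297/2⌋ × 210 = 148 × 210 mm
A6: ⌊210/2⌋ × 148 = 105 × 148 mm
A7: ⌊148/2⌋ × 105 = 74 × 105 mm
A8: ⌊105/2⌋ × 74 = 52 × 74 mm
A9: ⌊74/2⌋ × 52 = 37 × 52 mm

37 × 52 mm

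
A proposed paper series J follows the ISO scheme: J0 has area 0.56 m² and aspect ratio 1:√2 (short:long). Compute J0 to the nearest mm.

Let the short side be w mm. Then w · w√2 = 0.56 m² = 560,000 mm².
w² = 560,000/√2, so w ≈ 629.3 mm; long side = w√2 ≈ 889.9 mm.

629 × 890 mm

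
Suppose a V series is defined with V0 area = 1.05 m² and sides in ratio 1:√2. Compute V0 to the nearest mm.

862 × 1219 mm

Let the short side be w mm. Then w · w√2 = 1.05 m² = 1,050,000 mm².
w² = 1,050,000/√2, so w ≈ 861.7 mm; long side = w√2 ≈ 1218.6 mm.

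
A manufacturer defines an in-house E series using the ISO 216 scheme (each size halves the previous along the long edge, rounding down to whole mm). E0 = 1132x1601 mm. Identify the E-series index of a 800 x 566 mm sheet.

E0: 1132 × 1601 mm
E1: 800 × 1132 mm
E2: 566 × 800 mm
E3: 400 × 566 mm
→ matches E2.

E2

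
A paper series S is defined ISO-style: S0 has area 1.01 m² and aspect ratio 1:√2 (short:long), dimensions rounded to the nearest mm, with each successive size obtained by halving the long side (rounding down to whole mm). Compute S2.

422 × 597 mm

Let S0's short side be w mm. w · w√2 = 1.01 m² = 1,010,000 mm², so w ≈ 845.1 mm and w√2 ≈ 1195.1 mm → S0 = 845 × 1195 mm.
S1: ⌊1195/2⌋ × 845 = 597 × 845 mm
S2: ⌊845/2⌋ × 597 = 422 × 597 mm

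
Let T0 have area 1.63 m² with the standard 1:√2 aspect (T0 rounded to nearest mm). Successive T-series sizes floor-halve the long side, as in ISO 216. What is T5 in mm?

189 × 268 mm

Let T0's short side be w mm. w · w√2 = 1.63 m² = 1,630,000 mm², so w ≈ 1073.6 mm and w√2 ≈ 1518.3 mm → T0 = 1074 × 1518 mm.
T1: ⌊1518/2⌋ × 1074 = 759 × 1074 mm
T2: ⌊1074/2⌋ × 759 = 537 × 759 mm
T3: ⌊759/2⌋ × 537 = 379 × 537 mm
T4: ⌊537/2⌋ × 379 = 268 × 379 mm
T5: ⌊379/2⌋ × 268 = 189 × 268 mm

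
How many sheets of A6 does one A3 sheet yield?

A3 = 297 × 420 mm; A6 = 105 × 148 mm.
Each halving step doubles the count; 3 steps from A3 to A6.
2^3 = 8.

8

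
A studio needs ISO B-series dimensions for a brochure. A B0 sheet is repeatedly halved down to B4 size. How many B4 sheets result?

Each ISO step halves the sheet: 1 × B0 → 2 × B1 → 4 × B2 → 8 × B3 → …
From B0 to B4 is 4 halving steps: 2^4 = 16.

16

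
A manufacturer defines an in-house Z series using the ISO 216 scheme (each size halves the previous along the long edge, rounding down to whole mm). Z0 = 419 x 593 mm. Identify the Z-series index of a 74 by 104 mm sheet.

Z0: 419 × 593 mm
Z1: 296 × 419 mm
Z2: 209 × 296 mm
Z3: 148 × 209 mm
Z4: 104 × 148 mm
Z5: 74 × 104 mm
Z6: 52 × 74 mm
→ matches Z5.

Z5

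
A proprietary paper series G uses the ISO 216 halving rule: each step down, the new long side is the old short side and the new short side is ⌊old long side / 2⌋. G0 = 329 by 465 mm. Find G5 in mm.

G1: ⌊465/2⌋ × 329 = 232 × 329 mm
G2: ⌊329/2⌋ × 232 = 164 × 232 mm
G3: ⌊232/2⌋ × 164 = 116 × 164 mm
G4: ⌊164/2⌋ × 116 = 82 × 116 mm
G5: ⌊116/2⌋ × 82 = 58 × 82 mm

58 × 82 mm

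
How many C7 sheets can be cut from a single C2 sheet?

Each ISO step halves the sheet: 1 × C2 → 2 × C3 → 4 × C4 → 8 × C5 → …
From C2 to C7 is 5 halving steps: 2^5 = 32.

32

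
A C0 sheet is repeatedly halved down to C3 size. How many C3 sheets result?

8

Each ISO step halves the sheet: 1 × C0 → 2 × C1 → 4 × C2 → 8 × C3
From C0 to C3 is 3 halving steps: 2^3 = 8.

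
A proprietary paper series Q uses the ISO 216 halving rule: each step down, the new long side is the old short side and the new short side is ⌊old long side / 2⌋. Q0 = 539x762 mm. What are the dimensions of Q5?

Q1: ⌊762/2⌋ × 539 = 381 × 539 mm
Q2: ⌊539/2⌋ × 381 = 269 × 381 mm
Q3: ⌊381/2⌋ × 269 = 190 × 269 mm
Q4: ⌊269/2⌋ × 190 = 134 × 190 mm
Q5: ⌊190/2⌋ × 134 = 95 × 134 mm

95 × 134 mm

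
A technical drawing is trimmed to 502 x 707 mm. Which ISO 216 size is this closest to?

Aspect ratio 707/502 ≈ 1.408 — close to the ISO √2 ≈ 1.414.
In the B-series (B0 = 1000 × 1414 mm): B2 = 500 × 707 mm.
Off by 2 mm total — nearest standard size.

B2 (500 × 707 mm)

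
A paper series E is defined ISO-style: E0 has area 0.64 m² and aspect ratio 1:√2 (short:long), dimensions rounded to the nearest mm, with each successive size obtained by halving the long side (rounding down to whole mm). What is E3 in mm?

Let E0's short side be w mm. w · w√2 = 0.64 m² = 640,000 mm², so w ≈ 672.7 mm and w√2 ≈ 951.4 mm → E0 = 673 × 951 mm.
E1: ⌊951/2⌋ × 673 = 475 × 673 mm
E2: ⌊673/2⌋ × 475 = 336 × 475 mm
E3: ⌊475/2⌋ × 336 = 237 × 336 mm

237 × 336 mm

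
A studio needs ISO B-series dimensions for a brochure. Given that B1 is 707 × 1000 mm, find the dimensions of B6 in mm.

125 × 176 mm

B2: ⌊1000/2⌋ × 707 = 500 × 707 mm
B3: ⌊707/2⌋ × 500 = 353 × 500 mm
B4: ⌊500/2⌋ × 353 = 250 × 353 mm
B5: ⌊353/2⌋ × 250 = 176 × 250 mm
B6: ⌊250/2⌋ × 176 = 125 × 176 mm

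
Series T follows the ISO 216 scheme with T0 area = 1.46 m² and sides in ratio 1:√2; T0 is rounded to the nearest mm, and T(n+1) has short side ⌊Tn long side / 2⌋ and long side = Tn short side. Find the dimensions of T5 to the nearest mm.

Let T0's short side be w mm. w · w√2 = 1.46 m² = 1,460,000 mm², so w ≈ 1016.1 mm and w√2 ≈ 1436.9 mm → T0 = 1016 × 1437 mm.
T1: ⌊1437/2⌋ × 1016 = 718 × 1016 mm
T2: ⌊1016/2⌋ × 718 = 508 × 718 mm
T3: ⌊718/2⌋ × 508 = 359 × 508 mm
T4: ⌊508/2⌋ × 359 = 254 × 359 mm
T5: ⌊359/2⌋ × 254 = 179 × 254 mm

179 × 254 mm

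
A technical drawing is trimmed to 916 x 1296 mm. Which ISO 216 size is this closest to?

C0 (917 × 1297 mm)

Aspect ratio 1296/916 ≈ 1.415 — close to the ISO √2 ≈ 1.414.
In the C-series (envelope sizes, between A and B): C0 = 917 × 1297 mm.
Off by 2 mm total — nearest standard size.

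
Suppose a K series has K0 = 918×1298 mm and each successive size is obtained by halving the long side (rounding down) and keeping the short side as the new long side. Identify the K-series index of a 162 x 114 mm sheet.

K0: 918 × 1298 mm
K1: 649 × 918 mm
K2: 459 × 649 mm
K3: 324 × 459 mm
K4: 229 × 324 mm
K5: 162 × 229 mm
K6: 114 × 162 mm
K7: 81 × 114 mm
→ matches K6.

K6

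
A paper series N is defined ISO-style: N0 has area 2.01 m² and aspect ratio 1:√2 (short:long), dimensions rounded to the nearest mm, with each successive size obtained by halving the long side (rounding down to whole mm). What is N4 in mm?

Let N0's short side be w mm. w · w√2 = 2.01 m² = 2,010,000 mm², so w ≈ 1192.2 mm and w√2 ≈ 1686.0 mm → N0 = 1192 × 1686 mm.
N1: ⌊1686/2⌋ × 1192 = 843 × 1192 mm
N2: ⌊1192/2⌋ × 843 = 596 × 843 mm
N3: ⌊843/2⌋ × 596 = 421 × 596 mm
N4: ⌊596/2⌋ × 421 = 298 × 421 mm

298 × 421 mm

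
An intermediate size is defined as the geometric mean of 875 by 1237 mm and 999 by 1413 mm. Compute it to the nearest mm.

935 × 1322 mm

Short side: √(875 · 999) = √874125 ≈ 934.9 → 935 mm
Long side: √(1237 · 1413) = √1747881 ≈ 1322.1 → 1322 mm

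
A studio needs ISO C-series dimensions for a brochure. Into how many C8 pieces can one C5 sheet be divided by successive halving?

Each ISO step halves the sheet: 1 × C5 → 2 × C6 → 4 × C7 → 8 × C8
From C5 to C8 is 3 halving steps: 2^3 = 8.

8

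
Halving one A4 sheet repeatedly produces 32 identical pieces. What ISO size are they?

A9

32 = 2^5, so 5 halving steps.
A4 → A5 → … → A9 after 5 steps.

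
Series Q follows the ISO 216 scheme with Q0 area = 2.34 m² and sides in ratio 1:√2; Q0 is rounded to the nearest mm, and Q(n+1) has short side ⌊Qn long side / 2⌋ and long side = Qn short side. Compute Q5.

227 × 321 mm

Let Q0's short side be w mm. w · w√2 = 2.34 m² = 2,340,000 mm², so w ≈ 1286.3 mm and w√2 ≈ 1819.1 mm → Q0 = 1286 × 1819 mm.
Q1: ⌊1819/2⌋ × 1286 = 909 × 1286 mm
Q2: ⌊1286/2⌋ × 909 = 643 × 909 mm
Q3: ⌊909/2⌋ × 643 = 454 × 643 mm
Q4: ⌊643/2⌋ × 454 = 321 × 454 mm
Q5: ⌊454/2⌋ × 321 = 227 × 321 mm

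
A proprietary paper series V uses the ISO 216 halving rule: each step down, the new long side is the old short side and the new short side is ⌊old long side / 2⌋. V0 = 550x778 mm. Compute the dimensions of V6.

68 × 97 mm

V1: ⌊778/2⌋ × 550 = 389 × 550 mm
V2: ⌊550/2⌋ × 389 = 275 × 389 mm
V3: ⌊389/2⌋ × 275 = 194 × 275 mm
V4: ⌊275/2⌋ × 194 = 137 × 194 mm
V5: ⌊194/2⌋ × 137 = 97 × 137 mm
V6: ⌊137/2⌋ × 97 = 68 × 97 mm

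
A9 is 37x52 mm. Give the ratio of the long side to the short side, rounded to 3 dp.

1.405

52 / 37 = 1.405
ISO 216 targets √2 ≈ 1.414; the -0.009 deviation is from mm rounding.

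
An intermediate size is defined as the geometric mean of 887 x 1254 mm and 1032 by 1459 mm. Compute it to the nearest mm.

957 × 1353 mm

Short side: √(887 · 1032) = √915384 ≈ 956.8 → 957 mm
Long side: √(1254 · 1459) = √1829586 ≈ 1352.6 → 1353 mm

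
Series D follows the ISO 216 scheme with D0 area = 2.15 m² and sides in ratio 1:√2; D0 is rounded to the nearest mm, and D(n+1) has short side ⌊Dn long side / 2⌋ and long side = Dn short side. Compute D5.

Let D0's short side be w mm. w · w√2 = 2.15 m² = 2,150,000 mm², so w ≈ 1233.0 mm and w√2 ≈ 1743.7 mm → D0 = 1233 × 1744 mm.
D1: ⌊1744/2⌋ × 1233 = 872 × 1233 mm
D2: ⌊1233/2⌋ × 872 = 616 × 872 mm
D3: ⌊872/2⌋ × 616 = 436 × 616 mm
D4: ⌊616/2⌋ × 436 = 308 × 436 mm
D5: ⌊436/2⌋ × 308 = 218 × 308 mm

218 × 308 mm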